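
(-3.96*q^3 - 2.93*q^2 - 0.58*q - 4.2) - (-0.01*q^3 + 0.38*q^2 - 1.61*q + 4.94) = -3.95*q^3 - 3.31*q^2 + 1.03*q - 9.14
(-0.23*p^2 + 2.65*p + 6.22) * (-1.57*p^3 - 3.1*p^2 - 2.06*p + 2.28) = 0.3611*p^5 - 3.4475*p^4 - 17.5066*p^3 - 25.2654*p^2 - 6.7712*p + 14.1816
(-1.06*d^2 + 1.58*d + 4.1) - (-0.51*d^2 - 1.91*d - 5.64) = -0.55*d^2 + 3.49*d + 9.74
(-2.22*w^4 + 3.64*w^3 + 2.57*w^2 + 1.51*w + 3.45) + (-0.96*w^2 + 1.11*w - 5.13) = -2.22*w^4 + 3.64*w^3 + 1.61*w^2 + 2.62*w - 1.68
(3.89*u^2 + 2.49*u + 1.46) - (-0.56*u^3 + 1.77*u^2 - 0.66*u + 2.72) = 0.56*u^3 + 2.12*u^2 + 3.15*u - 1.26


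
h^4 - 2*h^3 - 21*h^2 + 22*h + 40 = (h - 5)*(h - 2)*(h + 1)*(h + 4)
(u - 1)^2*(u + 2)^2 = u^4 + 2*u^3 - 3*u^2 - 4*u + 4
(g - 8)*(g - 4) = g^2 - 12*g + 32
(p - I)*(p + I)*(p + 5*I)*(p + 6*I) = p^4 + 11*I*p^3 - 29*p^2 + 11*I*p - 30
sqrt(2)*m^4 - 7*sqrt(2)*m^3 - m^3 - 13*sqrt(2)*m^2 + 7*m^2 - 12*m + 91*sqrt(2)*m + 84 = (m - 7)*(m - 3*sqrt(2))*(m + 2*sqrt(2))*(sqrt(2)*m + 1)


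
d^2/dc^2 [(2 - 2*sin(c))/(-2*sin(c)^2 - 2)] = (-9*sin(c)^5 + 4*sin(c)^4 - 10*sin(c)^2 + 4*sin(c) - 9*sin(3*c)/2 + sin(5*c)/2 + 2)/(sin(c)^2 + 1)^3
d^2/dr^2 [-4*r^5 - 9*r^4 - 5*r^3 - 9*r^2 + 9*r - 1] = -80*r^3 - 108*r^2 - 30*r - 18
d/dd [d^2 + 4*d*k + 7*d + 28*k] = 2*d + 4*k + 7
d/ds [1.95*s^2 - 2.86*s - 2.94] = 3.9*s - 2.86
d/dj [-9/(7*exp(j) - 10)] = 63*exp(j)/(7*exp(j) - 10)^2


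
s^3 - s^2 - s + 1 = (s - 1)^2*(s + 1)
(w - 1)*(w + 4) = w^2 + 3*w - 4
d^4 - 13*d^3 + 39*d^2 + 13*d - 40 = (d - 8)*(d - 5)*(d - 1)*(d + 1)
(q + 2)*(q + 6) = q^2 + 8*q + 12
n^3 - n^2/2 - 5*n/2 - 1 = (n - 2)*(n + 1/2)*(n + 1)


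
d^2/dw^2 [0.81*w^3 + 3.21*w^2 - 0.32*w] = 4.86*w + 6.42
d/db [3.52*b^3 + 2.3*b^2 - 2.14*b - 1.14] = 10.56*b^2 + 4.6*b - 2.14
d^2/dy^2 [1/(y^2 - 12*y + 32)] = 2*(-y^2 + 12*y + 4*(y - 6)^2 - 32)/(y^2 - 12*y + 32)^3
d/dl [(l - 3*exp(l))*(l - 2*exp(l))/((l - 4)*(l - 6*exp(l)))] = (-(l - 4)*(l - 6*exp(l))*((l - 3*exp(l))*(2*exp(l) - 1) + (l - 2*exp(l))*(3*exp(l) - 1)) + (l - 4)*(l - 3*exp(l))*(l - 2*exp(l))*(6*exp(l) - 1) - (l - 6*exp(l))*(l - 3*exp(l))*(l - 2*exp(l)))/((l - 4)^2*(l - 6*exp(l))^2)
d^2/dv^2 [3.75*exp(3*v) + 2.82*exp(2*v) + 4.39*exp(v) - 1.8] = (33.75*exp(2*v) + 11.28*exp(v) + 4.39)*exp(v)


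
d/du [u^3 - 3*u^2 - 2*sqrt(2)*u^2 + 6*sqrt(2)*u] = 3*u^2 - 6*u - 4*sqrt(2)*u + 6*sqrt(2)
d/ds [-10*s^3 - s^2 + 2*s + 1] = -30*s^2 - 2*s + 2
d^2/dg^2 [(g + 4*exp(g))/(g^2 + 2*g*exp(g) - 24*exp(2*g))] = 2*(4*(g + 4*exp(g))*(g*exp(g) + g - 24*exp(2*g) + exp(g))^2 - ((g + 4*exp(g))*(g*exp(g) - 48*exp(2*g) + 2*exp(g) + 1) + 2*(4*exp(g) + 1)*(g*exp(g) + g - 24*exp(2*g) + exp(g)))*(g^2 + 2*g*exp(g) - 24*exp(2*g)) + 2*(g^2 + 2*g*exp(g) - 24*exp(2*g))^2*exp(g))/(g^2 + 2*g*exp(g) - 24*exp(2*g))^3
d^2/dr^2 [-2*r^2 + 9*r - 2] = -4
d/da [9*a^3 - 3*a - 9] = 27*a^2 - 3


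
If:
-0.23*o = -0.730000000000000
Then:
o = 3.17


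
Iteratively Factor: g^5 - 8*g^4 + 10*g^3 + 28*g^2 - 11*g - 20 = (g + 1)*(g^4 - 9*g^3 + 19*g^2 + 9*g - 20) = (g - 5)*(g + 1)*(g^3 - 4*g^2 - g + 4) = (g - 5)*(g - 4)*(g + 1)*(g^2 - 1) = (g - 5)*(g - 4)*(g - 1)*(g + 1)*(g + 1)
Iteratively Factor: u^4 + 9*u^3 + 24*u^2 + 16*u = (u)*(u^3 + 9*u^2 + 24*u + 16) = u*(u + 4)*(u^2 + 5*u + 4) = u*(u + 4)^2*(u + 1)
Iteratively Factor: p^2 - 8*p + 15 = (p - 5)*(p - 3)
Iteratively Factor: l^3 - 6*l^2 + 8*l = (l - 2)*(l^2 - 4*l) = l*(l - 2)*(l - 4)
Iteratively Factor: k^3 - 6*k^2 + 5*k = (k - 1)*(k^2 - 5*k) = (k - 5)*(k - 1)*(k)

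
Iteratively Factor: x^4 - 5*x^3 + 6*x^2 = (x)*(x^3 - 5*x^2 + 6*x) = x^2*(x^2 - 5*x + 6) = x^2*(x - 3)*(x - 2)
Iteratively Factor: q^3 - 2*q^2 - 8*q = (q - 4)*(q^2 + 2*q) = (q - 4)*(q + 2)*(q)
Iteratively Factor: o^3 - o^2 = (o)*(o^2 - o) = o*(o - 1)*(o)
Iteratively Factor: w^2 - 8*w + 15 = (w - 5)*(w - 3)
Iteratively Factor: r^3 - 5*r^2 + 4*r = (r - 4)*(r^2 - r) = (r - 4)*(r - 1)*(r)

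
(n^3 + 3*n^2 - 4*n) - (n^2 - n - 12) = n^3 + 2*n^2 - 3*n + 12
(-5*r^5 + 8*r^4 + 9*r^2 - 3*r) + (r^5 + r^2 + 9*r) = -4*r^5 + 8*r^4 + 10*r^2 + 6*r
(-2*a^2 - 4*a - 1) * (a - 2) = -2*a^3 + 7*a + 2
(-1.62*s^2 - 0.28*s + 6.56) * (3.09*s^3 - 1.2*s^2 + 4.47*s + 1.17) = -5.0058*s^5 + 1.0788*s^4 + 13.365*s^3 - 11.019*s^2 + 28.9956*s + 7.6752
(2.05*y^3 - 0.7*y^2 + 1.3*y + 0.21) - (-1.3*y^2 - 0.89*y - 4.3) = 2.05*y^3 + 0.6*y^2 + 2.19*y + 4.51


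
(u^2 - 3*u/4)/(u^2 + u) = (u - 3/4)/(u + 1)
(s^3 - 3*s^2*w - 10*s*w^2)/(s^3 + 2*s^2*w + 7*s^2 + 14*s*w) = (s - 5*w)/(s + 7)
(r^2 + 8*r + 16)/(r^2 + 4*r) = (r + 4)/r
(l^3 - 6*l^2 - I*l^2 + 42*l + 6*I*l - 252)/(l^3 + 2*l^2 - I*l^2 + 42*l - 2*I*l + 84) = (l - 6)/(l + 2)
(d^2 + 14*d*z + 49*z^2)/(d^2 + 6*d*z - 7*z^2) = (-d - 7*z)/(-d + z)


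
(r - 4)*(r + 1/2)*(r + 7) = r^3 + 7*r^2/2 - 53*r/2 - 14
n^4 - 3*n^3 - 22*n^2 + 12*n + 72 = (n - 6)*(n - 2)*(n + 2)*(n + 3)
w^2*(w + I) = w^3 + I*w^2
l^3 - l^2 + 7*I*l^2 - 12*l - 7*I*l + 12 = (l - 1)*(l + 3*I)*(l + 4*I)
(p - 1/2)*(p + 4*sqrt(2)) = p^2 - p/2 + 4*sqrt(2)*p - 2*sqrt(2)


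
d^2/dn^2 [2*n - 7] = 0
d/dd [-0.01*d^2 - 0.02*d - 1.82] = -0.02*d - 0.02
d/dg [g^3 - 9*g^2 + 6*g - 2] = 3*g^2 - 18*g + 6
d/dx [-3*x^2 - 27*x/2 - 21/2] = -6*x - 27/2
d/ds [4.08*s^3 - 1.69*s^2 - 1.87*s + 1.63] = 12.24*s^2 - 3.38*s - 1.87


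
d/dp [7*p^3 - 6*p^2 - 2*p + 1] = 21*p^2 - 12*p - 2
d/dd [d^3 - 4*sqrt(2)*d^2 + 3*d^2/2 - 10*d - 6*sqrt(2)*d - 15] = 3*d^2 - 8*sqrt(2)*d + 3*d - 10 - 6*sqrt(2)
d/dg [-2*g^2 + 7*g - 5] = 7 - 4*g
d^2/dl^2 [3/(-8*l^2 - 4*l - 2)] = 12*(4*l^2 + 2*l - (4*l + 1)^2 + 1)/(4*l^2 + 2*l + 1)^3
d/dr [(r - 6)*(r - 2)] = 2*r - 8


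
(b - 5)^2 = b^2 - 10*b + 25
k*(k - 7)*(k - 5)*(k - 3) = k^4 - 15*k^3 + 71*k^2 - 105*k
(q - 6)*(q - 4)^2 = q^3 - 14*q^2 + 64*q - 96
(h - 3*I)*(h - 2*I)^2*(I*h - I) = I*h^4 + 7*h^3 - I*h^3 - 7*h^2 - 16*I*h^2 - 12*h + 16*I*h + 12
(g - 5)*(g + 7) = g^2 + 2*g - 35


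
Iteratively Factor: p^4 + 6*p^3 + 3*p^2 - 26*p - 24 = (p + 4)*(p^3 + 2*p^2 - 5*p - 6) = (p - 2)*(p + 4)*(p^2 + 4*p + 3) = (p - 2)*(p + 3)*(p + 4)*(p + 1)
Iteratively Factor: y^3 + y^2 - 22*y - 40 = (y - 5)*(y^2 + 6*y + 8) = (y - 5)*(y + 4)*(y + 2)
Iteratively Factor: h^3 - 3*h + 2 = (h - 1)*(h^2 + h - 2) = (h - 1)*(h + 2)*(h - 1)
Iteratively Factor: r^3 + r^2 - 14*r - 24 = (r + 3)*(r^2 - 2*r - 8) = (r + 2)*(r + 3)*(r - 4)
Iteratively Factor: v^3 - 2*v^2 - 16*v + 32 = (v - 2)*(v^2 - 16) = (v - 2)*(v + 4)*(v - 4)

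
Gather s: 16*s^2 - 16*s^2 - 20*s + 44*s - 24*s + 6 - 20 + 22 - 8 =0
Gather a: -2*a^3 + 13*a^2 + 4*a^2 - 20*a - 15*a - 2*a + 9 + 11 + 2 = -2*a^3 + 17*a^2 - 37*a + 22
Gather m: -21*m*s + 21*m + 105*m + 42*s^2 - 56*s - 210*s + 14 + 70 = m*(126 - 21*s) + 42*s^2 - 266*s + 84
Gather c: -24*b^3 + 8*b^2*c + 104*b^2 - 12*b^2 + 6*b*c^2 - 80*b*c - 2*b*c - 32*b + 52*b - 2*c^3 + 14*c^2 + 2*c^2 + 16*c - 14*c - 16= -24*b^3 + 92*b^2 + 20*b - 2*c^3 + c^2*(6*b + 16) + c*(8*b^2 - 82*b + 2) - 16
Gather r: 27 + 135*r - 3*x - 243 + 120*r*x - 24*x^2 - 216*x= r*(120*x + 135) - 24*x^2 - 219*x - 216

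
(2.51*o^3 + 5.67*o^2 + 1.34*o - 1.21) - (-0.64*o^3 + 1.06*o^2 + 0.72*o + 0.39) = 3.15*o^3 + 4.61*o^2 + 0.62*o - 1.6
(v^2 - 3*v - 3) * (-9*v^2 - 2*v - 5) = -9*v^4 + 25*v^3 + 28*v^2 + 21*v + 15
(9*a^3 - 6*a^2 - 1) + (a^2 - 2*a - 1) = 9*a^3 - 5*a^2 - 2*a - 2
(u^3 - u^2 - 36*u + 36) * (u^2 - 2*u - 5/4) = u^5 - 3*u^4 - 141*u^3/4 + 437*u^2/4 - 27*u - 45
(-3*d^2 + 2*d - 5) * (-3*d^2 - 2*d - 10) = 9*d^4 + 41*d^2 - 10*d + 50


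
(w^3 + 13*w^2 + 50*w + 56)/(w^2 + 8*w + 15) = (w^3 + 13*w^2 + 50*w + 56)/(w^2 + 8*w + 15)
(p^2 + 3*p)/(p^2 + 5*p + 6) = p/(p + 2)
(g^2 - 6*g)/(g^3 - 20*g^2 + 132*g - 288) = g/(g^2 - 14*g + 48)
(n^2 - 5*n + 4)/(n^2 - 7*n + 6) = (n - 4)/(n - 6)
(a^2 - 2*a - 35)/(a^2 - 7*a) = (a + 5)/a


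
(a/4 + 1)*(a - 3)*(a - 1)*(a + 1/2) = a^4/4 + a^3/8 - 13*a^2/4 + 11*a/8 + 3/2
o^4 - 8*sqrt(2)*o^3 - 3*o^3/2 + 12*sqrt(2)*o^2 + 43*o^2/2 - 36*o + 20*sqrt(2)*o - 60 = (o - 5/2)*(o + 1)*(o - 6*sqrt(2))*(o - 2*sqrt(2))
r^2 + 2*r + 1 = (r + 1)^2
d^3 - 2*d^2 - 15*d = d*(d - 5)*(d + 3)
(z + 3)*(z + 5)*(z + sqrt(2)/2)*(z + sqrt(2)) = z^4 + 3*sqrt(2)*z^3/2 + 8*z^3 + 16*z^2 + 12*sqrt(2)*z^2 + 8*z + 45*sqrt(2)*z/2 + 15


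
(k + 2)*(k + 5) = k^2 + 7*k + 10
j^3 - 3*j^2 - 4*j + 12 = (j - 3)*(j - 2)*(j + 2)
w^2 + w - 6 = (w - 2)*(w + 3)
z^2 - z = z*(z - 1)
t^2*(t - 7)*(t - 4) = t^4 - 11*t^3 + 28*t^2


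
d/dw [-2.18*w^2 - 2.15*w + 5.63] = -4.36*w - 2.15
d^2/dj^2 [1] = 0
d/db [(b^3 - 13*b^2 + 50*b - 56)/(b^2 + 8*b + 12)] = (b^4 + 16*b^3 - 118*b^2 - 200*b + 1048)/(b^4 + 16*b^3 + 88*b^2 + 192*b + 144)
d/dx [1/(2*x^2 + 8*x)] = (-x - 2)/(x^2*(x + 4)^2)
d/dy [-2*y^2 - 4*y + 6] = -4*y - 4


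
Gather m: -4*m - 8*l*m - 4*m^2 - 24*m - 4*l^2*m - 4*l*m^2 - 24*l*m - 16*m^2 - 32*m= m^2*(-4*l - 20) + m*(-4*l^2 - 32*l - 60)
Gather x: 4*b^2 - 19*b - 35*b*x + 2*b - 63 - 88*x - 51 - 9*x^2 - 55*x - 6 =4*b^2 - 17*b - 9*x^2 + x*(-35*b - 143) - 120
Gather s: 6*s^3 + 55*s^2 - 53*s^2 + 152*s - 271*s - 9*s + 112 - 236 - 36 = 6*s^3 + 2*s^2 - 128*s - 160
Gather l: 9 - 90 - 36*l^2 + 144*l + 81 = -36*l^2 + 144*l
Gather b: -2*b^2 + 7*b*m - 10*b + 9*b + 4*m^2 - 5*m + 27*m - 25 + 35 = -2*b^2 + b*(7*m - 1) + 4*m^2 + 22*m + 10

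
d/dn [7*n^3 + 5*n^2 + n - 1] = 21*n^2 + 10*n + 1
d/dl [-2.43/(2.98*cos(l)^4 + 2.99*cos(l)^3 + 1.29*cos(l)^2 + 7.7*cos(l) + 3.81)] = -(28.9656*cos(l)^3 + 21.7971*cos(l)^2 + 6.2694*cos(l) + 18.711)*sin(l)/(2.98*cos(l)^4 + 2.99*cos(l)^3 + 1.29*cos(l)^2 + 7.7*cos(l) + 3.81)^2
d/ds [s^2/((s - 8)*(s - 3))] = s*(48 - 11*s)/(s^4 - 22*s^3 + 169*s^2 - 528*s + 576)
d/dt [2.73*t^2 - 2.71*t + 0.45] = 5.46*t - 2.71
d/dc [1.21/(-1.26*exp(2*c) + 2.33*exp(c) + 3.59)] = (3.0492*exp(c) - 2.8193)*exp(c)/(-1.26*exp(2*c) + 2.33*exp(c) + 3.59)^2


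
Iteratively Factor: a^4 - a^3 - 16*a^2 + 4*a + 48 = (a - 4)*(a^3 + 3*a^2 - 4*a - 12) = (a - 4)*(a - 2)*(a^2 + 5*a + 6) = (a - 4)*(a - 2)*(a + 2)*(a + 3)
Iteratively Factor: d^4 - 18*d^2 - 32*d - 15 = (d - 5)*(d^3 + 5*d^2 + 7*d + 3) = (d - 5)*(d + 1)*(d^2 + 4*d + 3) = (d - 5)*(d + 1)*(d + 3)*(d + 1)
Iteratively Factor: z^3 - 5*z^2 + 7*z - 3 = (z - 1)*(z^2 - 4*z + 3) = (z - 1)^2*(z - 3)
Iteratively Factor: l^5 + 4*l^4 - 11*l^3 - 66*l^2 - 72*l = (l)*(l^4 + 4*l^3 - 11*l^2 - 66*l - 72) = l*(l - 4)*(l^3 + 8*l^2 + 21*l + 18) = l*(l - 4)*(l + 3)*(l^2 + 5*l + 6) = l*(l - 4)*(l + 3)^2*(l + 2)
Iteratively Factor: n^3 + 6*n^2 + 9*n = (n + 3)*(n^2 + 3*n) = n*(n + 3)*(n + 3)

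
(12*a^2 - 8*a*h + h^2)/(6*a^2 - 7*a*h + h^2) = (2*a - h)/(a - h)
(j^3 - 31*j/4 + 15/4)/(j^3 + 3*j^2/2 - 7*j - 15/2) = (j - 1/2)/(j + 1)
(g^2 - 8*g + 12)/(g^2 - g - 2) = (g - 6)/(g + 1)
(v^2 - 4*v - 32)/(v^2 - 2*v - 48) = (v + 4)/(v + 6)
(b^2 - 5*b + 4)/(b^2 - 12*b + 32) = (b - 1)/(b - 8)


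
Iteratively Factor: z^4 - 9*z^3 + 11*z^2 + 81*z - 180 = (z - 5)*(z^3 - 4*z^2 - 9*z + 36) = (z - 5)*(z + 3)*(z^2 - 7*z + 12) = (z - 5)*(z - 3)*(z + 3)*(z - 4)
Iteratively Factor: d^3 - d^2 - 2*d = (d - 2)*(d^2 + d) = (d - 2)*(d + 1)*(d)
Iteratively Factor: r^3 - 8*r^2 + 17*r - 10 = (r - 1)*(r^2 - 7*r + 10) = (r - 2)*(r - 1)*(r - 5)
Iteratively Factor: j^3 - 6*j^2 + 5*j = (j - 5)*(j^2 - j) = j*(j - 5)*(j - 1)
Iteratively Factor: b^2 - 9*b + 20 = (b - 5)*(b - 4)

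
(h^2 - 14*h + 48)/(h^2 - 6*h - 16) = (h - 6)/(h + 2)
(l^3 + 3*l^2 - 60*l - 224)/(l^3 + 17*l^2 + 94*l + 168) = (l - 8)/(l + 6)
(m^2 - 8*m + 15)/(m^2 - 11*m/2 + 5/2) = 2*(m - 3)/(2*m - 1)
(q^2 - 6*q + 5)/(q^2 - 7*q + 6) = (q - 5)/(q - 6)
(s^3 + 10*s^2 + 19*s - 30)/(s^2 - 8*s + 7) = (s^2 + 11*s + 30)/(s - 7)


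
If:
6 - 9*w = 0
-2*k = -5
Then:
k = 5/2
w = 2/3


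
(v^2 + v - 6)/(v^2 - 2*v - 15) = (v - 2)/(v - 5)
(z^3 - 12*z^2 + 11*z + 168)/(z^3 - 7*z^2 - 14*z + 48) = (z - 7)/(z - 2)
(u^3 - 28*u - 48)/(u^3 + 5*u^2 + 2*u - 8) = (u - 6)/(u - 1)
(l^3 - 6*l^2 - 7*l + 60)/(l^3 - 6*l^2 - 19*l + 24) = (l^2 - 9*l + 20)/(l^2 - 9*l + 8)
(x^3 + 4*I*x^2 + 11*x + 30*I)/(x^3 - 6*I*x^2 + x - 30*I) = (x + 5*I)/(x - 5*I)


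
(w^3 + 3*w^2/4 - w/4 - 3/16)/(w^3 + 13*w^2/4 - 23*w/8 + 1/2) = (8*w^2 + 10*w + 3)/(2*(4*w^2 + 15*w - 4))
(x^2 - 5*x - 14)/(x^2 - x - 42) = (x + 2)/(x + 6)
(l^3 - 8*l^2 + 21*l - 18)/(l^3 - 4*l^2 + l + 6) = (l - 3)/(l + 1)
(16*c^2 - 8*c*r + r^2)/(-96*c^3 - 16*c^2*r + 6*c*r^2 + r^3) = (-4*c + r)/(24*c^2 + 10*c*r + r^2)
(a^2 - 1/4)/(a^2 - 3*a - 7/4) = (2*a - 1)/(2*a - 7)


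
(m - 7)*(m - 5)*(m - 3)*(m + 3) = m^4 - 12*m^3 + 26*m^2 + 108*m - 315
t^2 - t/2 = t*(t - 1/2)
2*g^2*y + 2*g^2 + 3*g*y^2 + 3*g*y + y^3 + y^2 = (g + y)*(2*g + y)*(y + 1)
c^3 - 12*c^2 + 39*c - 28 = (c - 7)*(c - 4)*(c - 1)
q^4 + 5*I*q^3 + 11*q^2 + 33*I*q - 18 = (q - 3*I)*(q + I)^2*(q + 6*I)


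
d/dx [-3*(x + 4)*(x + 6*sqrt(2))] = -6*x - 18*sqrt(2) - 12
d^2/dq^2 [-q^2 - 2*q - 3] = -2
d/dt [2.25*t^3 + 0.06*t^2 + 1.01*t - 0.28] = 6.75*t^2 + 0.12*t + 1.01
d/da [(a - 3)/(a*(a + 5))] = (-a^2 + 6*a + 15)/(a^2*(a^2 + 10*a + 25))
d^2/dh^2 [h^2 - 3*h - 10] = 2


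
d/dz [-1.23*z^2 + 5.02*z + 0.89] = 5.02 - 2.46*z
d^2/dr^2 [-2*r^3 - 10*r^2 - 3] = -12*r - 20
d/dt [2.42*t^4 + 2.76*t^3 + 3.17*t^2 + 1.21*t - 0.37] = 9.68*t^3 + 8.28*t^2 + 6.34*t + 1.21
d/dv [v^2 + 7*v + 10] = 2*v + 7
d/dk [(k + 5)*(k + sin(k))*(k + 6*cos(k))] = -(k + 5)*(k + sin(k))*(6*sin(k) - 1) + (k + 5)*(k + 6*cos(k))*(cos(k) + 1) + (k + sin(k))*(k + 6*cos(k))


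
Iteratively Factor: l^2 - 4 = (l - 2)*(l + 2)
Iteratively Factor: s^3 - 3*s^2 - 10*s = (s - 5)*(s^2 + 2*s) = s*(s - 5)*(s + 2)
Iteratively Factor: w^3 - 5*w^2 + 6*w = (w)*(w^2 - 5*w + 6) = w*(w - 2)*(w - 3)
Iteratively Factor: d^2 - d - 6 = (d - 3)*(d + 2)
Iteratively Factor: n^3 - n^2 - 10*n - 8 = (n + 2)*(n^2 - 3*n - 4) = (n - 4)*(n + 2)*(n + 1)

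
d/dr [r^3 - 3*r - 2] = 3*r^2 - 3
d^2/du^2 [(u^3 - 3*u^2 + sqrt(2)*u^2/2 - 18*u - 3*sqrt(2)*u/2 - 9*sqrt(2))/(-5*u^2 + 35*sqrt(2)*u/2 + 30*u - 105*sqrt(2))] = 32*(-7 - 3*sqrt(2))/(5*(4*u^3 - 42*sqrt(2)*u^2 + 294*u - 343*sqrt(2)))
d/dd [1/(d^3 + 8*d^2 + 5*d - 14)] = (-3*d^2 - 16*d - 5)/(d^3 + 8*d^2 + 5*d - 14)^2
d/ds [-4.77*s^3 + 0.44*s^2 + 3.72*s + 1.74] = -14.31*s^2 + 0.88*s + 3.72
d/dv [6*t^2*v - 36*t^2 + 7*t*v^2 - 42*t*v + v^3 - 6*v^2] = 6*t^2 + 14*t*v - 42*t + 3*v^2 - 12*v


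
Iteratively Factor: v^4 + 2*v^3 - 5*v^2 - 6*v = (v)*(v^3 + 2*v^2 - 5*v - 6) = v*(v + 3)*(v^2 - v - 2) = v*(v - 2)*(v + 3)*(v + 1)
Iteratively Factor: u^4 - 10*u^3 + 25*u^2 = (u)*(u^3 - 10*u^2 + 25*u) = u*(u - 5)*(u^2 - 5*u) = u^2*(u - 5)*(u - 5)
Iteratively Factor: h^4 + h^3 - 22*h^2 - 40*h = (h - 5)*(h^3 + 6*h^2 + 8*h) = h*(h - 5)*(h^2 + 6*h + 8) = h*(h - 5)*(h + 4)*(h + 2)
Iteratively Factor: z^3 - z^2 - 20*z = (z - 5)*(z^2 + 4*z) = z*(z - 5)*(z + 4)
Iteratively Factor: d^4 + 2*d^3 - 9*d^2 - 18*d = (d + 2)*(d^3 - 9*d) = d*(d + 2)*(d^2 - 9) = d*(d + 2)*(d + 3)*(d - 3)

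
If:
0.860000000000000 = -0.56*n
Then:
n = -1.54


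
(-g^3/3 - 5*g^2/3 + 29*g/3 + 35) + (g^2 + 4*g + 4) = -g^3/3 - 2*g^2/3 + 41*g/3 + 39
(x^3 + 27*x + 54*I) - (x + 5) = x^3 + 26*x - 5 + 54*I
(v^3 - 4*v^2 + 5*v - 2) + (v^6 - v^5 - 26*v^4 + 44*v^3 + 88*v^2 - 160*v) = v^6 - v^5 - 26*v^4 + 45*v^3 + 84*v^2 - 155*v - 2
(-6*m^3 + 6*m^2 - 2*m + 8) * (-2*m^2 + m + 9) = 12*m^5 - 18*m^4 - 44*m^3 + 36*m^2 - 10*m + 72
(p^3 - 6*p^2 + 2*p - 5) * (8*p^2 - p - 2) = 8*p^5 - 49*p^4 + 20*p^3 - 30*p^2 + p + 10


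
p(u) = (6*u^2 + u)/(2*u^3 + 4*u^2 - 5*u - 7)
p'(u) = (12*u + 1)/(2*u^3 + 4*u^2 - 5*u - 7) + (6*u^2 + u)*(-6*u^2 - 8*u + 5)/(2*u^3 + 4*u^2 - 5*u - 7)^2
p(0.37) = -0.15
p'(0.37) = -0.64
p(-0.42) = -0.15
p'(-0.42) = 1.18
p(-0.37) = -0.10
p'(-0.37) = 0.88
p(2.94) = 0.86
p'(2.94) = -0.38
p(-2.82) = -7.56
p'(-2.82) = -20.10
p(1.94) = 1.89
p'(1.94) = -2.96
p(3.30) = 0.75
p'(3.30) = -0.26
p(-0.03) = 0.00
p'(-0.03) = -0.10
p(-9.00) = -0.44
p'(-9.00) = -0.06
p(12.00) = 0.22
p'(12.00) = -0.02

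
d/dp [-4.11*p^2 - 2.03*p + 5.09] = -8.22*p - 2.03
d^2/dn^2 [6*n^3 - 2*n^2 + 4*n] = 36*n - 4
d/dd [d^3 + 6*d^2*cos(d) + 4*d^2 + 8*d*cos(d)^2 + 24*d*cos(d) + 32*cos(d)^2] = -6*d^2*sin(d) + 3*d^2 - 24*d*sin(d) - 8*d*sin(2*d) + 12*d*cos(d) + 8*d - 32*sin(2*d) + 8*cos(d)^2 + 24*cos(d)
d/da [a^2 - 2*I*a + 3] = 2*a - 2*I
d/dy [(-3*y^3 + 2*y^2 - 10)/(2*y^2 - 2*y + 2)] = (y*(4 - 9*y)*(y^2 - y + 1) + (2*y - 1)*(3*y^3 - 2*y^2 + 10))/(2*(y^2 - y + 1)^2)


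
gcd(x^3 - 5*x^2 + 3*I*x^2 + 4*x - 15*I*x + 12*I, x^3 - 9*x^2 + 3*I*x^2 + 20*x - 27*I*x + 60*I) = x^2 + x*(-4 + 3*I) - 12*I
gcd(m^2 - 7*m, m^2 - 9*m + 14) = m - 7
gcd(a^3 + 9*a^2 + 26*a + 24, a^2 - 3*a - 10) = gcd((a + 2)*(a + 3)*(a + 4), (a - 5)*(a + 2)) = a + 2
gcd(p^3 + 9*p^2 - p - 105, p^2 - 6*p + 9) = p - 3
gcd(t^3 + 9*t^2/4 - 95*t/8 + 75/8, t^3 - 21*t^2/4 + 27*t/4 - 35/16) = t - 5/4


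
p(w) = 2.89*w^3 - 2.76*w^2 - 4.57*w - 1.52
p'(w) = 8.67*w^2 - 5.52*w - 4.57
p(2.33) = 9.40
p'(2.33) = 29.64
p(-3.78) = -179.77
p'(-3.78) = 140.18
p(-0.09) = -1.13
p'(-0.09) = -4.00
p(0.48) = -4.03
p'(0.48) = -5.22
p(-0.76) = -0.91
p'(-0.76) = 4.63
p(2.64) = 20.35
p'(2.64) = 41.28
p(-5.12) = -438.36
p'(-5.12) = 250.97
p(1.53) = -4.62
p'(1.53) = 7.28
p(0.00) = -1.52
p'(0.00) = -4.57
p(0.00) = -1.52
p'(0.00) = -4.57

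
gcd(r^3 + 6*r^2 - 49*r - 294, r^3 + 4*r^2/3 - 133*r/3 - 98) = r^2 - r - 42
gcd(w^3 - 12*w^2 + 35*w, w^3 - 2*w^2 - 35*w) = w^2 - 7*w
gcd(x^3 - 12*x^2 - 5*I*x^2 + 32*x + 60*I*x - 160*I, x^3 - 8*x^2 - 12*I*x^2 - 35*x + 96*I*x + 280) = x^2 + x*(-8 - 5*I) + 40*I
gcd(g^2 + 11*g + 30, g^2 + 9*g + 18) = g + 6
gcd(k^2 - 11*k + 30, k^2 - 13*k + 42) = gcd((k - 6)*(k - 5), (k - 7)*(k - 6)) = k - 6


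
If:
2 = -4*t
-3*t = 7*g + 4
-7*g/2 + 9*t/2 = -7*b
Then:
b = 1/7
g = -5/14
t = -1/2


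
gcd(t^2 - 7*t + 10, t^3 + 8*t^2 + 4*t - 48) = t - 2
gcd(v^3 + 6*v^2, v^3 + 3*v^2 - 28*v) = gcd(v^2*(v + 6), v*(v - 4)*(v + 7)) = v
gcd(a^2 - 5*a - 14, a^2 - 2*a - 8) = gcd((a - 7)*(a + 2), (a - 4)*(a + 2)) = a + 2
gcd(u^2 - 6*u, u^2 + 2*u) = u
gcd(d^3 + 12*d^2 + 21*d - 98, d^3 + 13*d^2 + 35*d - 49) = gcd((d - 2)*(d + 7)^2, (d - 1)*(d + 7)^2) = d^2 + 14*d + 49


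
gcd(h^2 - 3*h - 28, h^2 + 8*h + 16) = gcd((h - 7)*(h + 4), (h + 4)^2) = h + 4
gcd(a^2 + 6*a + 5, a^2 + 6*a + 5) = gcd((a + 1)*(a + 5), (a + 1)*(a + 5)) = a^2 + 6*a + 5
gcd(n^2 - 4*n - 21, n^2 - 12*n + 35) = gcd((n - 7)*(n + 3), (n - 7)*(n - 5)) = n - 7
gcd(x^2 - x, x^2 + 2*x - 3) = x - 1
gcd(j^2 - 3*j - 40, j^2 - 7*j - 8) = j - 8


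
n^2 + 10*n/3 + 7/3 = (n + 1)*(n + 7/3)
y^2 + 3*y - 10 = (y - 2)*(y + 5)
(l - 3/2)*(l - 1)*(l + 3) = l^3 + l^2/2 - 6*l + 9/2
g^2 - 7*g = g*(g - 7)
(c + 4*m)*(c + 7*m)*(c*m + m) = c^3*m + 11*c^2*m^2 + c^2*m + 28*c*m^3 + 11*c*m^2 + 28*m^3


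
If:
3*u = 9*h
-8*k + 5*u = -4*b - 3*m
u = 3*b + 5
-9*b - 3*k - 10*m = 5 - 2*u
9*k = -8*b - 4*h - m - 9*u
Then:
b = -20845/15057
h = 4250/15057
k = 2440/15057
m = 1450/1673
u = 4250/5019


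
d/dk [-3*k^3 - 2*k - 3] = -9*k^2 - 2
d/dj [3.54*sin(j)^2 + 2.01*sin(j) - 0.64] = (7.08*sin(j) + 2.01)*cos(j)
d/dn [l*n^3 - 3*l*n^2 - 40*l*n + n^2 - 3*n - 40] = 3*l*n^2 - 6*l*n - 40*l + 2*n - 3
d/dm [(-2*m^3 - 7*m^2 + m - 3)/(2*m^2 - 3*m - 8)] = (-4*m^4 + 12*m^3 + 67*m^2 + 124*m - 17)/(4*m^4 - 12*m^3 - 23*m^2 + 48*m + 64)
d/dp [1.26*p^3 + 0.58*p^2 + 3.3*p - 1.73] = 3.78*p^2 + 1.16*p + 3.3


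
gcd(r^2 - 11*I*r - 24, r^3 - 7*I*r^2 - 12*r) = r - 3*I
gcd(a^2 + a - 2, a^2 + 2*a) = a + 2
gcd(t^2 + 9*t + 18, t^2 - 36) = t + 6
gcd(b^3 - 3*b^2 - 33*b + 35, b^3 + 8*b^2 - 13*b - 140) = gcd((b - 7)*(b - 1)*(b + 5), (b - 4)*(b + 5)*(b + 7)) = b + 5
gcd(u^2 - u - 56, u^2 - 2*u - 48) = u - 8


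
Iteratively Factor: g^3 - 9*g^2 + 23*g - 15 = (g - 5)*(g^2 - 4*g + 3) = (g - 5)*(g - 1)*(g - 3)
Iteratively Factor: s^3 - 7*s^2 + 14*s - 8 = (s - 4)*(s^2 - 3*s + 2) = (s - 4)*(s - 2)*(s - 1)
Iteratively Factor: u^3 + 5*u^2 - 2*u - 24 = (u - 2)*(u^2 + 7*u + 12) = (u - 2)*(u + 3)*(u + 4)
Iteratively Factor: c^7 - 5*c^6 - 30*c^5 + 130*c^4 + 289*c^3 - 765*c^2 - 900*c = (c + 3)*(c^6 - 8*c^5 - 6*c^4 + 148*c^3 - 155*c^2 - 300*c) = (c - 5)*(c + 3)*(c^5 - 3*c^4 - 21*c^3 + 43*c^2 + 60*c) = (c - 5)*(c + 3)*(c + 4)*(c^4 - 7*c^3 + 7*c^2 + 15*c) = c*(c - 5)*(c + 3)*(c + 4)*(c^3 - 7*c^2 + 7*c + 15) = c*(c - 5)*(c + 1)*(c + 3)*(c + 4)*(c^2 - 8*c + 15) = c*(c - 5)*(c - 3)*(c + 1)*(c + 3)*(c + 4)*(c - 5)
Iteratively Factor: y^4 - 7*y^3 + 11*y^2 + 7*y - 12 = (y + 1)*(y^3 - 8*y^2 + 19*y - 12) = (y - 3)*(y + 1)*(y^2 - 5*y + 4) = (y - 3)*(y - 1)*(y + 1)*(y - 4)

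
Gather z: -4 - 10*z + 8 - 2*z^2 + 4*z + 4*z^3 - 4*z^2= 4*z^3 - 6*z^2 - 6*z + 4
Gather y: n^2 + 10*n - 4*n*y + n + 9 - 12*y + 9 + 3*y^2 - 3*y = n^2 + 11*n + 3*y^2 + y*(-4*n - 15) + 18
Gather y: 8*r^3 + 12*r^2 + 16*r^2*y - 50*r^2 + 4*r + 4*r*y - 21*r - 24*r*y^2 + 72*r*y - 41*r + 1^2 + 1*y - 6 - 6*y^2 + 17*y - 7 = 8*r^3 - 38*r^2 - 58*r + y^2*(-24*r - 6) + y*(16*r^2 + 76*r + 18) - 12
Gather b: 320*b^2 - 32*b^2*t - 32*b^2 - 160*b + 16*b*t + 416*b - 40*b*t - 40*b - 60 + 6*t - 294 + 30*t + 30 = b^2*(288 - 32*t) + b*(216 - 24*t) + 36*t - 324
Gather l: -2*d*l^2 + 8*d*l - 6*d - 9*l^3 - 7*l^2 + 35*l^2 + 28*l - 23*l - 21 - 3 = -6*d - 9*l^3 + l^2*(28 - 2*d) + l*(8*d + 5) - 24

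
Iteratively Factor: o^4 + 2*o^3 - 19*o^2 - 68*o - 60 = (o + 3)*(o^3 - o^2 - 16*o - 20) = (o + 2)*(o + 3)*(o^2 - 3*o - 10) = (o - 5)*(o + 2)*(o + 3)*(o + 2)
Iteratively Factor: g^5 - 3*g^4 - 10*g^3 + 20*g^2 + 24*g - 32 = (g + 2)*(g^4 - 5*g^3 + 20*g - 16) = (g - 2)*(g + 2)*(g^3 - 3*g^2 - 6*g + 8) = (g - 4)*(g - 2)*(g + 2)*(g^2 + g - 2) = (g - 4)*(g - 2)*(g + 2)^2*(g - 1)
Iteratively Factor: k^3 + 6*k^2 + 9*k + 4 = (k + 1)*(k^2 + 5*k + 4) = (k + 1)^2*(k + 4)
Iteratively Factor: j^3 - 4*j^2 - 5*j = (j)*(j^2 - 4*j - 5) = j*(j - 5)*(j + 1)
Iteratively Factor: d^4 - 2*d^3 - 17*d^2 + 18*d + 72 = (d - 4)*(d^3 + 2*d^2 - 9*d - 18) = (d - 4)*(d + 2)*(d^2 - 9) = (d - 4)*(d + 2)*(d + 3)*(d - 3)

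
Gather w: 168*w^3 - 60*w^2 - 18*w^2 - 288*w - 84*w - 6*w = 168*w^3 - 78*w^2 - 378*w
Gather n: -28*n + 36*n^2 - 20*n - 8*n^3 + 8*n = -8*n^3 + 36*n^2 - 40*n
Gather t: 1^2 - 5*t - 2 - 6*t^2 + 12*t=-6*t^2 + 7*t - 1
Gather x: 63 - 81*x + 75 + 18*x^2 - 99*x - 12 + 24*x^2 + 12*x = 42*x^2 - 168*x + 126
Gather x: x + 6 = x + 6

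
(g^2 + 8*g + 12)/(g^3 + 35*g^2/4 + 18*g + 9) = 4/(4*g + 3)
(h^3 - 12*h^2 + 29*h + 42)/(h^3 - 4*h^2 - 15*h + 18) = (h^2 - 6*h - 7)/(h^2 + 2*h - 3)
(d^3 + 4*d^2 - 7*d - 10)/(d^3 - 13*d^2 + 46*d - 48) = (d^2 + 6*d + 5)/(d^2 - 11*d + 24)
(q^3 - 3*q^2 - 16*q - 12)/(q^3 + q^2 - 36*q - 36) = (q + 2)/(q + 6)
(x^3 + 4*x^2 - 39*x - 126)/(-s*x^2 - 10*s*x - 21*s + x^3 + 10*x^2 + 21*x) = (x - 6)/(-s + x)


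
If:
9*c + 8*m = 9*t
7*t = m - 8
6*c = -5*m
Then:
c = -120/11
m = 144/11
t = 8/11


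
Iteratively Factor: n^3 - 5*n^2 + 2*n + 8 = (n + 1)*(n^2 - 6*n + 8) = (n - 4)*(n + 1)*(n - 2)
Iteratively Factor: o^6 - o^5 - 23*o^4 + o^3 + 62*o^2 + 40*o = (o + 4)*(o^5 - 5*o^4 - 3*o^3 + 13*o^2 + 10*o) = (o - 2)*(o + 4)*(o^4 - 3*o^3 - 9*o^2 - 5*o) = o*(o - 2)*(o + 4)*(o^3 - 3*o^2 - 9*o - 5) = o*(o - 2)*(o + 1)*(o + 4)*(o^2 - 4*o - 5) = o*(o - 5)*(o - 2)*(o + 1)*(o + 4)*(o + 1)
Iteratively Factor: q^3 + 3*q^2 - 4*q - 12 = (q + 3)*(q^2 - 4) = (q - 2)*(q + 3)*(q + 2)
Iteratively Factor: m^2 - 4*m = (m)*(m - 4)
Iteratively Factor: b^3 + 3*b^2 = (b)*(b^2 + 3*b) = b^2*(b + 3)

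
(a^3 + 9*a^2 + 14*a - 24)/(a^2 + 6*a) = a + 3 - 4/a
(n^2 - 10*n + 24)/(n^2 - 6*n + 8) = (n - 6)/(n - 2)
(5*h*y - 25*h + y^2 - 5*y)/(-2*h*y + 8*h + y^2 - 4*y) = (-5*h*y + 25*h - y^2 + 5*y)/(2*h*y - 8*h - y^2 + 4*y)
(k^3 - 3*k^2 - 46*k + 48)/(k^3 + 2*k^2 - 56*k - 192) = (k - 1)/(k + 4)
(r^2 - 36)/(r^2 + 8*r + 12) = (r - 6)/(r + 2)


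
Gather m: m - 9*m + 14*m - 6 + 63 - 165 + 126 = 6*m + 18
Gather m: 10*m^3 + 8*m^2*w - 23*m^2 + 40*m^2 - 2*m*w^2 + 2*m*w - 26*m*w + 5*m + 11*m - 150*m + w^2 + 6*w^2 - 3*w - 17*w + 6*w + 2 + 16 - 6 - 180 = 10*m^3 + m^2*(8*w + 17) + m*(-2*w^2 - 24*w - 134) + 7*w^2 - 14*w - 168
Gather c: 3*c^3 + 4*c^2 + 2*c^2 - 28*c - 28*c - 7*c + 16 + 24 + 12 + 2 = 3*c^3 + 6*c^2 - 63*c + 54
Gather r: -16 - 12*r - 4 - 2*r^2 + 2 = -2*r^2 - 12*r - 18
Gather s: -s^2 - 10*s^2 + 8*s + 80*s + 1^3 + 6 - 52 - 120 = -11*s^2 + 88*s - 165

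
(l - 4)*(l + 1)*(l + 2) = l^3 - l^2 - 10*l - 8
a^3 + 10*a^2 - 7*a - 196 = (a - 4)*(a + 7)^2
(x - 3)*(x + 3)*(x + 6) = x^3 + 6*x^2 - 9*x - 54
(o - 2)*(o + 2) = o^2 - 4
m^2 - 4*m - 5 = (m - 5)*(m + 1)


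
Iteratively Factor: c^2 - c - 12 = (c - 4)*(c + 3)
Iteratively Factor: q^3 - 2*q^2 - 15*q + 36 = (q + 4)*(q^2 - 6*q + 9) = (q - 3)*(q + 4)*(q - 3)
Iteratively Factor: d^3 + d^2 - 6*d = (d)*(d^2 + d - 6) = d*(d - 2)*(d + 3)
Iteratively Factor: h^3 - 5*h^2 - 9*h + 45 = (h - 5)*(h^2 - 9) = (h - 5)*(h + 3)*(h - 3)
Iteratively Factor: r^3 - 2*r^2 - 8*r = (r + 2)*(r^2 - 4*r) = r*(r + 2)*(r - 4)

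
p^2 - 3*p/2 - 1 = (p - 2)*(p + 1/2)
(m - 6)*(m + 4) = m^2 - 2*m - 24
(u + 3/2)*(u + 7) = u^2 + 17*u/2 + 21/2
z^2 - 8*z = z*(z - 8)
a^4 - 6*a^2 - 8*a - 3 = (a - 3)*(a + 1)^3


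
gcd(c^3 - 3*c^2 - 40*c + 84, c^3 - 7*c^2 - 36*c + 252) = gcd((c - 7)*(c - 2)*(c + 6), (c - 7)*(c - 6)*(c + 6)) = c^2 - c - 42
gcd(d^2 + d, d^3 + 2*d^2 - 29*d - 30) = d + 1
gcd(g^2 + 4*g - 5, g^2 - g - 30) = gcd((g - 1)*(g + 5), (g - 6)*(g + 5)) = g + 5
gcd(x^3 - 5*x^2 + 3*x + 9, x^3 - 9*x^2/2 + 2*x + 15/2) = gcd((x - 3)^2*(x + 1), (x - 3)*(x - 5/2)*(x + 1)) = x^2 - 2*x - 3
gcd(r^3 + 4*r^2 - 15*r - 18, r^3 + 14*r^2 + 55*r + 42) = r^2 + 7*r + 6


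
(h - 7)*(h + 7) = h^2 - 49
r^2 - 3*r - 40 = (r - 8)*(r + 5)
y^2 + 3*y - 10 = (y - 2)*(y + 5)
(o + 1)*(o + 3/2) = o^2 + 5*o/2 + 3/2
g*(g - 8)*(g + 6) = g^3 - 2*g^2 - 48*g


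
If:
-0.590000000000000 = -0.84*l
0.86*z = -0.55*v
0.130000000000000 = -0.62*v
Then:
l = 0.70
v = -0.21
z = 0.13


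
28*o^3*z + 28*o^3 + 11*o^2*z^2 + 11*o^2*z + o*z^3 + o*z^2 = (4*o + z)*(7*o + z)*(o*z + o)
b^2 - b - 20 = (b - 5)*(b + 4)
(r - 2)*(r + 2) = r^2 - 4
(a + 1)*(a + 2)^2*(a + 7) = a^4 + 12*a^3 + 43*a^2 + 60*a + 28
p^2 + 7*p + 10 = (p + 2)*(p + 5)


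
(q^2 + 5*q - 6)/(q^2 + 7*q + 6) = (q - 1)/(q + 1)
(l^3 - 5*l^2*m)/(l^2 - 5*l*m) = l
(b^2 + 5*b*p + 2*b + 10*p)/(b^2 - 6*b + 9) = (b^2 + 5*b*p + 2*b + 10*p)/(b^2 - 6*b + 9)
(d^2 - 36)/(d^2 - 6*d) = (d + 6)/d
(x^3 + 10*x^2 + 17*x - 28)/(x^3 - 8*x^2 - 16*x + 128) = (x^2 + 6*x - 7)/(x^2 - 12*x + 32)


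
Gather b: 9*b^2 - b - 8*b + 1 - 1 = 9*b^2 - 9*b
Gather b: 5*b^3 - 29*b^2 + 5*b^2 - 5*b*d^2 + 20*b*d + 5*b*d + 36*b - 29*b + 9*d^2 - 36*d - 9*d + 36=5*b^3 - 24*b^2 + b*(-5*d^2 + 25*d + 7) + 9*d^2 - 45*d + 36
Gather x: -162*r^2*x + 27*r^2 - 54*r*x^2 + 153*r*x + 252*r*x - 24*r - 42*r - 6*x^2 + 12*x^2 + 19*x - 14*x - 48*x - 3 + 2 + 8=27*r^2 - 66*r + x^2*(6 - 54*r) + x*(-162*r^2 + 405*r - 43) + 7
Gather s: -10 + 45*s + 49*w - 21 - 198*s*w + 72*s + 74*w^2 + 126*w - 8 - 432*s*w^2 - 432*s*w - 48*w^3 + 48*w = s*(-432*w^2 - 630*w + 117) - 48*w^3 + 74*w^2 + 223*w - 39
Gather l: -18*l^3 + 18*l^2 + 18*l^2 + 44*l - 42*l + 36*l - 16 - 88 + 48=-18*l^3 + 36*l^2 + 38*l - 56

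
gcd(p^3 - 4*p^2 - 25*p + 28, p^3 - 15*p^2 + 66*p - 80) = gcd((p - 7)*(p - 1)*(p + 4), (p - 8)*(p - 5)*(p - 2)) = 1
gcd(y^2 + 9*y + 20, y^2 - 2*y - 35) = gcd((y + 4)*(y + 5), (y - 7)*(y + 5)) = y + 5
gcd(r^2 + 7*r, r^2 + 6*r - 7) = r + 7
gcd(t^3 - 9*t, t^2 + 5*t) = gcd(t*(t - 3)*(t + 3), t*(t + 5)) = t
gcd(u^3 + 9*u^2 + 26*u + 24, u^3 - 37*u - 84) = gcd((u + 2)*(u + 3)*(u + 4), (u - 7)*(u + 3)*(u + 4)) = u^2 + 7*u + 12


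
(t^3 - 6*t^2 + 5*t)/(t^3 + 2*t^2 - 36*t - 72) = t*(t^2 - 6*t + 5)/(t^3 + 2*t^2 - 36*t - 72)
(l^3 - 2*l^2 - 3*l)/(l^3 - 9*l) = (l + 1)/(l + 3)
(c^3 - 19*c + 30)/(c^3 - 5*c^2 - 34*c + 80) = (c - 3)/(c - 8)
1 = 1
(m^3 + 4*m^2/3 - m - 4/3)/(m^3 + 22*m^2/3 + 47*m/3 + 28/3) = (3*m^2 + m - 4)/(3*m^2 + 19*m + 28)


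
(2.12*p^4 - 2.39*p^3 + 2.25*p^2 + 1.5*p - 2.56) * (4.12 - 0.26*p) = -0.5512*p^5 + 9.3558*p^4 - 10.4318*p^3 + 8.88*p^2 + 6.8456*p - 10.5472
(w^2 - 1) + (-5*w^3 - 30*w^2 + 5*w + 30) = -5*w^3 - 29*w^2 + 5*w + 29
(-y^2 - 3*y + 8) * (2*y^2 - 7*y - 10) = -2*y^4 + y^3 + 47*y^2 - 26*y - 80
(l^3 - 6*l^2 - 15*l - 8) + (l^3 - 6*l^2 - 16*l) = 2*l^3 - 12*l^2 - 31*l - 8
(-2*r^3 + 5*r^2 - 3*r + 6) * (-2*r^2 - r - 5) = 4*r^5 - 8*r^4 + 11*r^3 - 34*r^2 + 9*r - 30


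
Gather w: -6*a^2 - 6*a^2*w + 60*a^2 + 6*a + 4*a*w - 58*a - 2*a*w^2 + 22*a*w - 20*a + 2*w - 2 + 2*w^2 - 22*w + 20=54*a^2 - 72*a + w^2*(2 - 2*a) + w*(-6*a^2 + 26*a - 20) + 18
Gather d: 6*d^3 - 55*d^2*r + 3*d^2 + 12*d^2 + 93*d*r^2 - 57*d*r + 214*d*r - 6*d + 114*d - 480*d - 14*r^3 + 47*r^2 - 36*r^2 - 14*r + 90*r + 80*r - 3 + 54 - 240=6*d^3 + d^2*(15 - 55*r) + d*(93*r^2 + 157*r - 372) - 14*r^3 + 11*r^2 + 156*r - 189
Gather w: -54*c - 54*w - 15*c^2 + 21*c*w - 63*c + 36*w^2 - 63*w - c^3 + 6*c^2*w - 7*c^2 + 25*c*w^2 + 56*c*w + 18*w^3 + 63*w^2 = -c^3 - 22*c^2 - 117*c + 18*w^3 + w^2*(25*c + 99) + w*(6*c^2 + 77*c - 117)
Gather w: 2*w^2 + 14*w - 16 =2*w^2 + 14*w - 16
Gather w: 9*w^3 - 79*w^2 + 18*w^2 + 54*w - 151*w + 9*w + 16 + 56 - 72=9*w^3 - 61*w^2 - 88*w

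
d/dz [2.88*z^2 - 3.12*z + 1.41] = 5.76*z - 3.12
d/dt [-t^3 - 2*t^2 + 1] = t*(-3*t - 4)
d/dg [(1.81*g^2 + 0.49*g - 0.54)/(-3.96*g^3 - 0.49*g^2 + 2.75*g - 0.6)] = (7.1676*g^4 + 3.8808*g^3 - 1.1976*g^2 - 2.7012*g + 1.191)/(15.6816*g^6 + 3.8808*g^5 - 21.5399*g^4 + 2.057*g^3 + 8.1505*g^2 - 3.3*g + 0.36)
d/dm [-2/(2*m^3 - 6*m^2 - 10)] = 3*m*(m - 2)/(-m^3 + 3*m^2 + 5)^2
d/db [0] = 0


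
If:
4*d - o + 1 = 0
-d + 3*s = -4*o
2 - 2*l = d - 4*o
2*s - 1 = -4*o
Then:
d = -1/18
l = 31/12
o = 7/9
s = -19/18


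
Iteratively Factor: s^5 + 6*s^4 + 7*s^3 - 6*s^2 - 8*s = (s + 4)*(s^4 + 2*s^3 - s^2 - 2*s) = (s + 2)*(s + 4)*(s^3 - s) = (s - 1)*(s + 2)*(s + 4)*(s^2 + s) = s*(s - 1)*(s + 2)*(s + 4)*(s + 1)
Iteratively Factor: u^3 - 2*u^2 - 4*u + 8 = (u - 2)*(u^2 - 4) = (u - 2)^2*(u + 2)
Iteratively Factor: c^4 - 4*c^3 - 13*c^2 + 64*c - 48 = (c - 3)*(c^3 - c^2 - 16*c + 16) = (c - 3)*(c + 4)*(c^2 - 5*c + 4) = (c - 3)*(c - 1)*(c + 4)*(c - 4)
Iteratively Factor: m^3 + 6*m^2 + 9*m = (m)*(m^2 + 6*m + 9) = m*(m + 3)*(m + 3)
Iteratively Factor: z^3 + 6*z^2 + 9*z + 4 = (z + 1)*(z^2 + 5*z + 4) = (z + 1)^2*(z + 4)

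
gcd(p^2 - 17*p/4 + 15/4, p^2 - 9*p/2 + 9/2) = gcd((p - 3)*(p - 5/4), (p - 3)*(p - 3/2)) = p - 3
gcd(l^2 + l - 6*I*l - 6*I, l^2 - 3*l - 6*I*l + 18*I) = l - 6*I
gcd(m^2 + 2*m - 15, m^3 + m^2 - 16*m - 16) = 1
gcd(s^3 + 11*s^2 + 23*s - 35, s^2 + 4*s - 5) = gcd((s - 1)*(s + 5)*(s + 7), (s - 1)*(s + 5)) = s^2 + 4*s - 5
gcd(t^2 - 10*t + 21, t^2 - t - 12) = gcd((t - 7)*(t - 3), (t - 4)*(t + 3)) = 1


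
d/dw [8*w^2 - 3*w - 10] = 16*w - 3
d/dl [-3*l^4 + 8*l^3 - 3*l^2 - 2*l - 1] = -12*l^3 + 24*l^2 - 6*l - 2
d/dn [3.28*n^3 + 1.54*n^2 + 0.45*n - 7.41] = 9.84*n^2 + 3.08*n + 0.45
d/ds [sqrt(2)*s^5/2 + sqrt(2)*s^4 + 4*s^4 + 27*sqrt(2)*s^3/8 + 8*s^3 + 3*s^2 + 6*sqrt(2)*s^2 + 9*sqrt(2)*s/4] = 5*sqrt(2)*s^4/2 + 4*sqrt(2)*s^3 + 16*s^3 + 81*sqrt(2)*s^2/8 + 24*s^2 + 6*s + 12*sqrt(2)*s + 9*sqrt(2)/4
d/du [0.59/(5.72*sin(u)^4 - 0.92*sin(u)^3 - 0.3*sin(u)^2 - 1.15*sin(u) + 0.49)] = (-13.4992*sin(u)^3 + 1.6284*sin(u)^2 + 0.354*sin(u) + 0.6785)*cos(u)/(-5.72*sin(u)^4 + 0.92*sin(u)^3 + 0.3*sin(u)^2 + 1.15*sin(u) - 0.49)^2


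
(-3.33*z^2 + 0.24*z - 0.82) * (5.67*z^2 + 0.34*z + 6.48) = -18.8811*z^4 + 0.2286*z^3 - 26.1462*z^2 + 1.2764*z - 5.3136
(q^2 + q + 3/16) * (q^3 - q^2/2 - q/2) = q^5 + q^4/2 - 13*q^3/16 - 19*q^2/32 - 3*q/32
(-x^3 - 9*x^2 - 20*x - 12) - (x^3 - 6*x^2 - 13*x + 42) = -2*x^3 - 3*x^2 - 7*x - 54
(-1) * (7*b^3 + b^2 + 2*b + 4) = -7*b^3 - b^2 - 2*b - 4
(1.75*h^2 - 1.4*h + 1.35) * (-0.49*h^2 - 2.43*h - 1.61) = -0.8575*h^4 - 3.5665*h^3 - 0.077*h^2 - 1.0265*h - 2.1735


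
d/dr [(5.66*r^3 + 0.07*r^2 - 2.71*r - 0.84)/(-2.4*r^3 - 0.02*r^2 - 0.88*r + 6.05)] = (-7.105427357601e-15*r^5 + 0.0548000000000001*r^4 - 22.9696*r^3 + 96.5652*r^2 + 0.8134*r - 17.1347)/(5.76*r^6 + 0.096*r^5 + 4.2244*r^4 - 29.0048*r^3 + 0.5324*r^2 - 10.648*r + 36.6025)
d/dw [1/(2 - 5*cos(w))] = -5*sin(w)/(5*cos(w) - 2)^2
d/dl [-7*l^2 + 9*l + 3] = 9 - 14*l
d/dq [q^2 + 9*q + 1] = 2*q + 9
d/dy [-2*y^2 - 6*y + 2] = -4*y - 6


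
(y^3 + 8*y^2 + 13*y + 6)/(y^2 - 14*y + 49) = (y^3 + 8*y^2 + 13*y + 6)/(y^2 - 14*y + 49)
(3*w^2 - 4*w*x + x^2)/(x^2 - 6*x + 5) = (3*w^2 - 4*w*x + x^2)/(x^2 - 6*x + 5)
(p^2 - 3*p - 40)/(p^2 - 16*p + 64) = (p + 5)/(p - 8)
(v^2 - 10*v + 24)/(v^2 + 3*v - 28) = (v - 6)/(v + 7)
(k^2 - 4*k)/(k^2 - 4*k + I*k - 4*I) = k/(k + I)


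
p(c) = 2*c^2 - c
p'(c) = 4*c - 1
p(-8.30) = 146.08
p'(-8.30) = -34.20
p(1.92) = 5.45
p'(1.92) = 6.68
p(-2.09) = 10.83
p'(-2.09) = -9.36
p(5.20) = 48.88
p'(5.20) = 19.80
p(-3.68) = 30.76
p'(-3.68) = -15.72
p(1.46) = 2.80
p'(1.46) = 4.84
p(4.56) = 37.03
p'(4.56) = 17.24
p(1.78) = 4.56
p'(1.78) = 6.12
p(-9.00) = 171.00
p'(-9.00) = -37.00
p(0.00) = 0.00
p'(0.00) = -1.00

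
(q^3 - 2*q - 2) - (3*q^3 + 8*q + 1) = -2*q^3 - 10*q - 3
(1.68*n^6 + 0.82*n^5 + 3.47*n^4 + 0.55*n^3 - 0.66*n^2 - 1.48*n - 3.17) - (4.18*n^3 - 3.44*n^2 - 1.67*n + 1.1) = 1.68*n^6 + 0.82*n^5 + 3.47*n^4 - 3.63*n^3 + 2.78*n^2 + 0.19*n - 4.27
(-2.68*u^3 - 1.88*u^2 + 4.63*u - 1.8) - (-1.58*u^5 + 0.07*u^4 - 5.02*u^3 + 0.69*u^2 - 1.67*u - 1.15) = 1.58*u^5 - 0.07*u^4 + 2.34*u^3 - 2.57*u^2 + 6.3*u - 0.65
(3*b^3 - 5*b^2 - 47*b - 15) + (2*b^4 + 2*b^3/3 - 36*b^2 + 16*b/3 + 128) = 2*b^4 + 11*b^3/3 - 41*b^2 - 125*b/3 + 113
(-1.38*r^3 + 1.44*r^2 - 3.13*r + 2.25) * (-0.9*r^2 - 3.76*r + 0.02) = 1.242*r^5 + 3.8928*r^4 - 2.625*r^3 + 9.7726*r^2 - 8.5226*r + 0.045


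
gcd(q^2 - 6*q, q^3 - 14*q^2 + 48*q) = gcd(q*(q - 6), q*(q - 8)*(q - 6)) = q^2 - 6*q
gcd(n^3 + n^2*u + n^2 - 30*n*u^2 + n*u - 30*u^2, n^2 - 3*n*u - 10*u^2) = -n + 5*u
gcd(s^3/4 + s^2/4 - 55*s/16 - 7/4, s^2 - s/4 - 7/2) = 1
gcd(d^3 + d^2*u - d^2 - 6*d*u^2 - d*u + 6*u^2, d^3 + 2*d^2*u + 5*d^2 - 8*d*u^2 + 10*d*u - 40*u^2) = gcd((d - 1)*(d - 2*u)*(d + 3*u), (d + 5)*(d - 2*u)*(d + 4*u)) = -d + 2*u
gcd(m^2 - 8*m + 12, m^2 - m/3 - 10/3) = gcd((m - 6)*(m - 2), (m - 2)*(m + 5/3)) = m - 2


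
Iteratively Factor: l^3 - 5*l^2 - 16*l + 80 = (l - 4)*(l^2 - l - 20) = (l - 5)*(l - 4)*(l + 4)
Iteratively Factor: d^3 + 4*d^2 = (d)*(d^2 + 4*d) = d^2*(d + 4)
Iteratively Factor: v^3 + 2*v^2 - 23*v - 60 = (v + 4)*(v^2 - 2*v - 15) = (v + 3)*(v + 4)*(v - 5)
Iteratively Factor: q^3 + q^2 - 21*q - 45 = (q + 3)*(q^2 - 2*q - 15) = (q - 5)*(q + 3)*(q + 3)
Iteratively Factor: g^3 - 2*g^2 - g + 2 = (g + 1)*(g^2 - 3*g + 2) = (g - 2)*(g + 1)*(g - 1)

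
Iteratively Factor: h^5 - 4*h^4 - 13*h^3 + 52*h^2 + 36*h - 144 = (h + 3)*(h^4 - 7*h^3 + 8*h^2 + 28*h - 48) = (h + 2)*(h + 3)*(h^3 - 9*h^2 + 26*h - 24) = (h - 2)*(h + 2)*(h + 3)*(h^2 - 7*h + 12) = (h - 3)*(h - 2)*(h + 2)*(h + 3)*(h - 4)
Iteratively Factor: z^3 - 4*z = (z + 2)*(z^2 - 2*z) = z*(z + 2)*(z - 2)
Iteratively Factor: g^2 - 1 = (g - 1)*(g + 1)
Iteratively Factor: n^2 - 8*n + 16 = (n - 4)*(n - 4)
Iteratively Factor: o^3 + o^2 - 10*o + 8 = (o - 1)*(o^2 + 2*o - 8) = (o - 1)*(o + 4)*(o - 2)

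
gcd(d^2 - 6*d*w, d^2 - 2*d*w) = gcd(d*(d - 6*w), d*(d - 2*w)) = d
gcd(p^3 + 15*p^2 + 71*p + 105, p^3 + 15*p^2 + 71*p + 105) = p^3 + 15*p^2 + 71*p + 105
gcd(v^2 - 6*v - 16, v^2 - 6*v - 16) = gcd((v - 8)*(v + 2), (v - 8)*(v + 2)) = v^2 - 6*v - 16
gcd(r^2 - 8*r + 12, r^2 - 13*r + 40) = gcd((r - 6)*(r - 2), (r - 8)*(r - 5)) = 1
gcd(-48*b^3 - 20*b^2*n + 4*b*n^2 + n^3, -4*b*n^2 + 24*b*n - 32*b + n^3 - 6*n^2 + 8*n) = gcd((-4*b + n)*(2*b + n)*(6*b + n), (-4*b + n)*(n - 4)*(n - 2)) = 4*b - n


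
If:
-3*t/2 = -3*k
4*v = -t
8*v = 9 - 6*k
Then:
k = 9/2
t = 9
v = -9/4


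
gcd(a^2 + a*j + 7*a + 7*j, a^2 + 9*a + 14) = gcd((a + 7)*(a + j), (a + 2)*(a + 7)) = a + 7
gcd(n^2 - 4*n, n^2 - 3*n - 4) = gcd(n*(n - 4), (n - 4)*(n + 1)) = n - 4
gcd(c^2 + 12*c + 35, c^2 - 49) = c + 7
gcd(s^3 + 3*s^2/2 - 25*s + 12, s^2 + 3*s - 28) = s - 4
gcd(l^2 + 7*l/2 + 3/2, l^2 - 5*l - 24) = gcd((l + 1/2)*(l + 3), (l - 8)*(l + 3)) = l + 3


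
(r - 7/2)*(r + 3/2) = r^2 - 2*r - 21/4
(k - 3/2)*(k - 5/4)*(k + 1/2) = k^3 - 9*k^2/4 + k/2 + 15/16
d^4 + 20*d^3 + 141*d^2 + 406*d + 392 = (d + 2)*(d + 4)*(d + 7)^2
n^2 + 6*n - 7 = (n - 1)*(n + 7)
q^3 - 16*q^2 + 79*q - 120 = (q - 8)*(q - 5)*(q - 3)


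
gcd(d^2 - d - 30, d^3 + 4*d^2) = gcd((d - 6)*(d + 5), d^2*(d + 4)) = 1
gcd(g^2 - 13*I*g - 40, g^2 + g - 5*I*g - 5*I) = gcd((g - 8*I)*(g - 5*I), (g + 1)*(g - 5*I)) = g - 5*I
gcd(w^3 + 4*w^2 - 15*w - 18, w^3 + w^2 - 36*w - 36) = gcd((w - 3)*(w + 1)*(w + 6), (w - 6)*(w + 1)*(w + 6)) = w^2 + 7*w + 6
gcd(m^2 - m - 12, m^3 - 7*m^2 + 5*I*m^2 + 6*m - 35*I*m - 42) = 1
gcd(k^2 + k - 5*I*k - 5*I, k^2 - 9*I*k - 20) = k - 5*I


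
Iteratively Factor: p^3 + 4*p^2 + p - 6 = (p + 3)*(p^2 + p - 2) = (p - 1)*(p + 3)*(p + 2)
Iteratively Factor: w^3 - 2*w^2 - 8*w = (w)*(w^2 - 2*w - 8) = w*(w + 2)*(w - 4)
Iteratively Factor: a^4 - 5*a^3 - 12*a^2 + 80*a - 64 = (a - 1)*(a^3 - 4*a^2 - 16*a + 64) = (a - 4)*(a - 1)*(a^2 - 16) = (a - 4)^2*(a - 1)*(a + 4)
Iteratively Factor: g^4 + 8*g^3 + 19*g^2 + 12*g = (g + 4)*(g^3 + 4*g^2 + 3*g) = g*(g + 4)*(g^2 + 4*g + 3) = g*(g + 1)*(g + 4)*(g + 3)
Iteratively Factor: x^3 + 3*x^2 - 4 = (x + 2)*(x^2 + x - 2) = (x + 2)^2*(x - 1)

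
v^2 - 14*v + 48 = (v - 8)*(v - 6)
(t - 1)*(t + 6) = t^2 + 5*t - 6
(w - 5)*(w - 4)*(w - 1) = w^3 - 10*w^2 + 29*w - 20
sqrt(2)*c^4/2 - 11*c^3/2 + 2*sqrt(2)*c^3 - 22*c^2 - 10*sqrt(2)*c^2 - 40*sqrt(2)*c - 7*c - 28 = (c + 4)*(c - 7*sqrt(2))*(c + sqrt(2))*(sqrt(2)*c/2 + 1/2)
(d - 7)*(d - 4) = d^2 - 11*d + 28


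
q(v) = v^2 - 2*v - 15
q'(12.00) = 22.00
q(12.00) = 105.00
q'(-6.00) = -14.00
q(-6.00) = 33.00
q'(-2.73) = -7.46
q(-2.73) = -2.09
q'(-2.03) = -6.06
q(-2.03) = -6.82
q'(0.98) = -0.04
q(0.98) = -16.00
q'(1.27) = 0.54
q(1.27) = -15.93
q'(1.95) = 1.90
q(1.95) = -15.10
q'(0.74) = -0.52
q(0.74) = -15.93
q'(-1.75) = -5.50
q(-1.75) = -8.44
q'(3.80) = 5.60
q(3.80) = -8.16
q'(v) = 2*v - 2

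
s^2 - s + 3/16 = (s - 3/4)*(s - 1/4)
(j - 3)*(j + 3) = j^2 - 9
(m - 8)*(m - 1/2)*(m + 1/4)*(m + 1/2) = m^4 - 31*m^3/4 - 9*m^2/4 + 31*m/16 + 1/2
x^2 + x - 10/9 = (x - 2/3)*(x + 5/3)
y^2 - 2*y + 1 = (y - 1)^2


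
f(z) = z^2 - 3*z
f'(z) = 2*z - 3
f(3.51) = 1.79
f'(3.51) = 4.02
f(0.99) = -1.99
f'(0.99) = -1.02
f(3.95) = 3.75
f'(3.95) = 4.90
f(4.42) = 6.28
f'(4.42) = 5.84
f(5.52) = 13.91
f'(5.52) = 8.04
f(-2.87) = 16.85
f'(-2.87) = -8.74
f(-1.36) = 5.93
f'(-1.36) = -5.72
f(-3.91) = 27.02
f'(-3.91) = -10.82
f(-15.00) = 270.00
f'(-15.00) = -33.00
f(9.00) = 54.00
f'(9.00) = 15.00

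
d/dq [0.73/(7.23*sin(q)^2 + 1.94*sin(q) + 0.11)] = -(10.5558*sin(q) + 1.4162)*cos(q)/(7.23*sin(q)^2 + 1.94*sin(q) + 0.11)^2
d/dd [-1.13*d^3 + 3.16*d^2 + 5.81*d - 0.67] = -3.39*d^2 + 6.32*d + 5.81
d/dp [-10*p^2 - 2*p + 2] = -20*p - 2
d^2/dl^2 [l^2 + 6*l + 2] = 2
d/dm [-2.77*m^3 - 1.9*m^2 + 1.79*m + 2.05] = -8.31*m^2 - 3.8*m + 1.79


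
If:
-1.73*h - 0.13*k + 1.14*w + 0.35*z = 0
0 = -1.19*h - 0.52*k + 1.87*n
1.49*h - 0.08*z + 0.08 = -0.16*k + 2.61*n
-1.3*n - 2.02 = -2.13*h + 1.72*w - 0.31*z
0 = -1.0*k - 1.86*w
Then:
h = 1.00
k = -0.66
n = 0.45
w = 0.35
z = 3.53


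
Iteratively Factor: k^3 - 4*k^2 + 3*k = (k - 3)*(k^2 - k) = (k - 3)*(k - 1)*(k)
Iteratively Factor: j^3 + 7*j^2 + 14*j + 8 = (j + 2)*(j^2 + 5*j + 4) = (j + 1)*(j + 2)*(j + 4)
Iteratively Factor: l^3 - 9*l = (l - 3)*(l^2 + 3*l) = l*(l - 3)*(l + 3)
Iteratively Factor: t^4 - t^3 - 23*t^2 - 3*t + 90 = (t - 5)*(t^3 + 4*t^2 - 3*t - 18) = (t - 5)*(t - 2)*(t^2 + 6*t + 9) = (t - 5)*(t - 2)*(t + 3)*(t + 3)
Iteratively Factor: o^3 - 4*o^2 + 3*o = (o)*(o^2 - 4*o + 3) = o*(o - 3)*(o - 1)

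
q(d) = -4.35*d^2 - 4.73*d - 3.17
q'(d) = -8.7*d - 4.73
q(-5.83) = -123.45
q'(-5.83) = 45.99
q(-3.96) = -52.65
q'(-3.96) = 29.72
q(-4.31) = -63.59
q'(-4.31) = 32.77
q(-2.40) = -16.87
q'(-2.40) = 16.15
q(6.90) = -242.91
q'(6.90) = -64.76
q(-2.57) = -19.75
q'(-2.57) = 17.63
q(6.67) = -228.25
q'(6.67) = -62.76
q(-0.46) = -1.91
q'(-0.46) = -0.73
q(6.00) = -188.15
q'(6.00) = -56.93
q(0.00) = -3.17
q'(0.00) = -4.73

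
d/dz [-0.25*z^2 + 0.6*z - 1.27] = 0.6 - 0.5*z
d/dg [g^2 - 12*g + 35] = 2*g - 12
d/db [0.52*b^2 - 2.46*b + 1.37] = 1.04*b - 2.46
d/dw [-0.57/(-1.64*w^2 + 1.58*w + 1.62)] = (0.9006 - 1.8696*w)/(-1.64*w^2 + 1.58*w + 1.62)^2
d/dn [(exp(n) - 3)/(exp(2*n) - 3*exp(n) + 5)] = (-(exp(n) - 3)*(2*exp(n) - 3) + exp(2*n) - 3*exp(n) + 5)*exp(n)/(exp(2*n) - 3*exp(n) + 5)^2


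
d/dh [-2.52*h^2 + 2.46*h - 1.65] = 2.46 - 5.04*h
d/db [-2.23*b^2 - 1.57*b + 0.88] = -4.46*b - 1.57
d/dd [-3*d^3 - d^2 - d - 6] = -9*d^2 - 2*d - 1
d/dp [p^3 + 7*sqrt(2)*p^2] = p*(3*p + 14*sqrt(2))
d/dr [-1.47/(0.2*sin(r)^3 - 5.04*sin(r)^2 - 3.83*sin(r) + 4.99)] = (0.882*sin(r)^2 - 14.8176*sin(r) - 5.6301)*cos(r)/(0.2*sin(r)^3 - 5.04*sin(r)^2 - 3.83*sin(r) + 4.99)^2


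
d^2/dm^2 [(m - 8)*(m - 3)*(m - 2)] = 6*m - 26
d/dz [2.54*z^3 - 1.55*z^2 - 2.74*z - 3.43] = 7.62*z^2 - 3.1*z - 2.74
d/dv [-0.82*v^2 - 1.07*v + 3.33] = -1.64*v - 1.07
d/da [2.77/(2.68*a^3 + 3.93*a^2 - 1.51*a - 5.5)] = (-22.2708*a^2 - 21.7722*a + 4.1827)/(2.68*a^3 + 3.93*a^2 - 1.51*a - 5.5)^2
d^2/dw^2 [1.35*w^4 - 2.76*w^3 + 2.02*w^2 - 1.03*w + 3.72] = 16.2*w^2 - 16.56*w + 4.04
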